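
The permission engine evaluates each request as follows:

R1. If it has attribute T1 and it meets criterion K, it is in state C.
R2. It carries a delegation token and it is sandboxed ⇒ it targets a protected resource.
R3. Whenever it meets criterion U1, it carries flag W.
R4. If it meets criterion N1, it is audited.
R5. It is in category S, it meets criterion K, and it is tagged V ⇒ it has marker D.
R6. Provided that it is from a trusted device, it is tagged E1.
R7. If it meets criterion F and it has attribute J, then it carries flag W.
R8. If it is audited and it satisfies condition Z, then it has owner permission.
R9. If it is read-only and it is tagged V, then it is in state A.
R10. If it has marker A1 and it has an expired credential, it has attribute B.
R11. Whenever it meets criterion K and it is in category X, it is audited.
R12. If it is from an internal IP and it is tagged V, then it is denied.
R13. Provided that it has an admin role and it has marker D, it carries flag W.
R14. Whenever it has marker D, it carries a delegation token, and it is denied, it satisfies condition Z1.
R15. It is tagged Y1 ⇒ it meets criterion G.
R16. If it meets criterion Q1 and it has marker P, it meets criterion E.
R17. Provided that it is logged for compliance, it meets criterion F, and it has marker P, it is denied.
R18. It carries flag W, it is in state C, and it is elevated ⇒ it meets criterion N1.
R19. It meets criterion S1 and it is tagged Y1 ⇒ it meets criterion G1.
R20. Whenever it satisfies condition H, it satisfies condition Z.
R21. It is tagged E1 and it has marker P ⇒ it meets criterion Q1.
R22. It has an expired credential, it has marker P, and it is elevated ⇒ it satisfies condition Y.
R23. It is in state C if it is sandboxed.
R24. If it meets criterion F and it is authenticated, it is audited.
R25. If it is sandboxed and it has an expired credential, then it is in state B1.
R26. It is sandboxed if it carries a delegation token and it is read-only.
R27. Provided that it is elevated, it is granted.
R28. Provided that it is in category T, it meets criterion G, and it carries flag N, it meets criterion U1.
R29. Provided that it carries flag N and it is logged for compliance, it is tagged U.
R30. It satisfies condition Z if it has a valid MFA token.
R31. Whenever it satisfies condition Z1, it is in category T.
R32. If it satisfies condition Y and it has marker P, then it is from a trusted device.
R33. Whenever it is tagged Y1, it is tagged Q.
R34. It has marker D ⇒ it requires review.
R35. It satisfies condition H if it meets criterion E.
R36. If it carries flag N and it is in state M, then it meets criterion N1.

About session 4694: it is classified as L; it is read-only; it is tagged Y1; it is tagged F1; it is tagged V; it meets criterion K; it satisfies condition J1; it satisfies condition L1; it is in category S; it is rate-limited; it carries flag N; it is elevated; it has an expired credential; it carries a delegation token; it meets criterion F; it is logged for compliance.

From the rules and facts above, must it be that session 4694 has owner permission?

No

Forward chaining from the given facts derives: has marker D, is in state A, meets criterion G, is sandboxed, is granted, is tagged U, is tagged Q, requires review, targets a protected resource, is in state C, is in state B1.
The only rule concluding "it has owner permission" is R8, which needs "it is audited"; that is never established.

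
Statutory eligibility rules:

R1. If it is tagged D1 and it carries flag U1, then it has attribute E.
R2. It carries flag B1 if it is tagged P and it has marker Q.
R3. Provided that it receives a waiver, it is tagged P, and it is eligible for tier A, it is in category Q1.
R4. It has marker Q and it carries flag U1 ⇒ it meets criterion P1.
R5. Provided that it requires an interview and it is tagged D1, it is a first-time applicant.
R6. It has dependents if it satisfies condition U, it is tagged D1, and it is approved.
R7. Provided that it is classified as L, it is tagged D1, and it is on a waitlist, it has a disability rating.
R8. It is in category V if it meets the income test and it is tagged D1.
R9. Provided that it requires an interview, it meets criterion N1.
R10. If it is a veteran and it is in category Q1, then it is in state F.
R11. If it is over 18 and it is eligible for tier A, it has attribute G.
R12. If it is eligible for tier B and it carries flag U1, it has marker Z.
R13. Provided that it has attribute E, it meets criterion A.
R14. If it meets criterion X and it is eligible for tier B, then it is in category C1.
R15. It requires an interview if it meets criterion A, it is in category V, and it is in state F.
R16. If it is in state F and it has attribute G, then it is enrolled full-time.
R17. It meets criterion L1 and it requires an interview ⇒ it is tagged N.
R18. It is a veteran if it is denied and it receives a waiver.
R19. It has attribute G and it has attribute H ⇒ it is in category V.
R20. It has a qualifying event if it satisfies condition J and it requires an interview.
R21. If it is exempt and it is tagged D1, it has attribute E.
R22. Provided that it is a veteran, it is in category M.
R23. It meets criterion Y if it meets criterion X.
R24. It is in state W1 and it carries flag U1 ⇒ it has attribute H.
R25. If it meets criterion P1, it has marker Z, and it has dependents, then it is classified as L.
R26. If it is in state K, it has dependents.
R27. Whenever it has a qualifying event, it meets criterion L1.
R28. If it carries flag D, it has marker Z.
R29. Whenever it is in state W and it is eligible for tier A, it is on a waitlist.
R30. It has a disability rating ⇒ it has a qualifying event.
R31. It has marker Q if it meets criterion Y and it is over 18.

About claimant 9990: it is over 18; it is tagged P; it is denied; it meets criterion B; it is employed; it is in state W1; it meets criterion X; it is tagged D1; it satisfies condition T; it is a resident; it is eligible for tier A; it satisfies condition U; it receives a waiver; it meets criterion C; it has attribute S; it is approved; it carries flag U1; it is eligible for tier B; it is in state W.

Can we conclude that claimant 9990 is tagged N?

Yes

By R1 (it is tagged D1, it carries flag U1): it has attribute E.
By R3 (it receives a waiver, it is tagged P, it is eligible for tier A): it is in category Q1.
By R6 (it satisfies condition U, it is tagged D1, it is approved): it has dependents.
By R11 (it is over 18, it is eligible for tier A): it has attribute G.
By R12 (it is eligible for tier B, it carries flag U1): it has marker Z.
By R13 (it has attribute E): it meets criterion A.
By R18 (it is denied, it receives a waiver): it is a veteran.
By R23 (it meets criterion X): it meets criterion Y.
By R24 (it is in state W1, it carries flag U1): it has attribute H.
By R29 (it is in state W, it is eligible for tier A): it is on a waitlist.
By R31 (it meets criterion Y, it is over 18): it has marker Q.
By R4 (it has marker Q, it carries flag U1): it meets criterion P1.
By R10 (it is a veteran, it is in category Q1): it is in state F.
By R19 (it has attribute G, it has attribute H): it is in category V.
By R25 (it meets criterion P1, it has marker Z, it has dependents): it is classified as L.
By R7 (it is classified as L, it is tagged D1, it is on a waitlist): it has a disability rating.
By R15 (it meets criterion A, it is in category V, it is in state F): it requires an interview.
By R30 (it has a disability rating): it has a qualifying event.
By R27 (it has a qualifying event): it meets criterion L1.
By R17 (it meets criterion L1, it requires an interview): it is tagged N.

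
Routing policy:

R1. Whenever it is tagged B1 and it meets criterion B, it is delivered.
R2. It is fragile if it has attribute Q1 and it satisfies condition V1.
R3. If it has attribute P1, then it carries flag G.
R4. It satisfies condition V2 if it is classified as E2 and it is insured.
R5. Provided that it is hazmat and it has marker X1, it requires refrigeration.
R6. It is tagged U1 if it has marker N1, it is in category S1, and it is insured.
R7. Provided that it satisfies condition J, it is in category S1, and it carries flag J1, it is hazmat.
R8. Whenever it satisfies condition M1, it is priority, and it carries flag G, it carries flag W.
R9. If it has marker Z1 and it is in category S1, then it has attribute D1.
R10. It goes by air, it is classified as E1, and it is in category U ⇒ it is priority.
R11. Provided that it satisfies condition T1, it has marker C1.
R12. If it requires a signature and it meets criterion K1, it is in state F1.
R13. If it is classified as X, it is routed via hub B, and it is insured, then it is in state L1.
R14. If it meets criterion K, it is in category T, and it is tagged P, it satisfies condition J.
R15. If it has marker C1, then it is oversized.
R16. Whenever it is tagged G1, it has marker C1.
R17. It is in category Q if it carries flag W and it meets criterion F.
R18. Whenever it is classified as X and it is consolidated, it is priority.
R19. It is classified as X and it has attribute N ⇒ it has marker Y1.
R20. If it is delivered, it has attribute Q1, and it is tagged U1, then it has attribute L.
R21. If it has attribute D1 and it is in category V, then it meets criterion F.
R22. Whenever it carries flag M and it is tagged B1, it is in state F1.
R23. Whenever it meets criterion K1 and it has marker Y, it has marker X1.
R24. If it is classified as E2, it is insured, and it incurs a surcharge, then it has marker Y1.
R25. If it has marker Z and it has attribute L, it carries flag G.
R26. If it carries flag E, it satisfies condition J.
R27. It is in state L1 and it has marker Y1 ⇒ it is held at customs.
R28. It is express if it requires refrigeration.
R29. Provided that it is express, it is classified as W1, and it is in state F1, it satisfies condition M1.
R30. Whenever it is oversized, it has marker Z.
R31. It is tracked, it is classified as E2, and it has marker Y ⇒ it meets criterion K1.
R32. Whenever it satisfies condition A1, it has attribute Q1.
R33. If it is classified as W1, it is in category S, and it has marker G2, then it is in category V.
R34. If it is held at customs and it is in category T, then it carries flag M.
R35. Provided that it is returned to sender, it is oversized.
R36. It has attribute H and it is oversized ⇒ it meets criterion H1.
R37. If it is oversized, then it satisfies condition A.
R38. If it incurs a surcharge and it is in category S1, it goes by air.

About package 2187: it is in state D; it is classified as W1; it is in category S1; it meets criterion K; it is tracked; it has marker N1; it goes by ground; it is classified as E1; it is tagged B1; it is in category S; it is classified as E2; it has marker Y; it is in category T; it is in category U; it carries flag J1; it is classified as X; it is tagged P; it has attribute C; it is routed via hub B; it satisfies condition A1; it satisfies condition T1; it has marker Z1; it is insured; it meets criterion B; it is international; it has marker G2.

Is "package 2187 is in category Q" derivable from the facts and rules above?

No

Forward chaining from the given facts derives: is delivered, satisfies condition V2, is tagged U1, has attribute D1, has marker C1, is in state L1, satisfies condition J, is oversized, has marker Z, meets criterion K1, has attribute Q1, is in category V, satisfies condition A, is hazmat, has attribute L, meets criterion F, has marker X1, carries flag G, requires refrigeration, is express.
The only rule concluding "it is in category Q" is R17, which needs "it carries flag W"; that is never established.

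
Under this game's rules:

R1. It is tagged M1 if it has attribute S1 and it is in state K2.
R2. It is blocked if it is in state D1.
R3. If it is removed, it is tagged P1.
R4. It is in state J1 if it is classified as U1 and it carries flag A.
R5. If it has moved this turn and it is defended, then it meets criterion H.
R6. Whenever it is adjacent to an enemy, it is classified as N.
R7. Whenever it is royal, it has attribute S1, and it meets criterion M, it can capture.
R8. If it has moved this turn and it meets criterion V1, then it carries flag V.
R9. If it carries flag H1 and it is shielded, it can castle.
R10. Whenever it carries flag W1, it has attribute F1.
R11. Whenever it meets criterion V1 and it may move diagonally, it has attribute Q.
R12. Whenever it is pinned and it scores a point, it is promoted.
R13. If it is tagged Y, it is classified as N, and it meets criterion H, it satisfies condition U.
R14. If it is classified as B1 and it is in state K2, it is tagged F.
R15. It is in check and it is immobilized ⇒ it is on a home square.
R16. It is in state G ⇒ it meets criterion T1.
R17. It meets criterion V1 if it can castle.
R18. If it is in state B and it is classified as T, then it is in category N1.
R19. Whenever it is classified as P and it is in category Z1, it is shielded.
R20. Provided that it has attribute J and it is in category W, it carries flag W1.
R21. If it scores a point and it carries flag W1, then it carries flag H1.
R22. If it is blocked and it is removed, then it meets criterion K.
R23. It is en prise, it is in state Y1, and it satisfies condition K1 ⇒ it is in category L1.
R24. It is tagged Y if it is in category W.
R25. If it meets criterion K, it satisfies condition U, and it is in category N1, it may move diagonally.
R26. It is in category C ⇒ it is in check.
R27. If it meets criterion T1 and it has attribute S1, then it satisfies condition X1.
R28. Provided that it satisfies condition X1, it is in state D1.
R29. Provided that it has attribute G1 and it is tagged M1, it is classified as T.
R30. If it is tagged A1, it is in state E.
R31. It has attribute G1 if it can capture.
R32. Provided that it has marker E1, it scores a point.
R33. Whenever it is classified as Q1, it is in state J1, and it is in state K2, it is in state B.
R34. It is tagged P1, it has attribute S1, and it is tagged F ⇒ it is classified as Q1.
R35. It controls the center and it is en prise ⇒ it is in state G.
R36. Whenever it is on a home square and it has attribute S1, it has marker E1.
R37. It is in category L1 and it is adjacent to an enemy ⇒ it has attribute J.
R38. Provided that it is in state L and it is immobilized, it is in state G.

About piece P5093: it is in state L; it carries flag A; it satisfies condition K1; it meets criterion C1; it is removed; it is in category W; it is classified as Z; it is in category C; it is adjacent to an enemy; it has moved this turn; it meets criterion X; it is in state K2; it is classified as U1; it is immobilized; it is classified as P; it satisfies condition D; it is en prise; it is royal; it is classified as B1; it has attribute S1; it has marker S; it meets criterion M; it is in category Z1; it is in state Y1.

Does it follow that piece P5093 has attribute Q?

No

Forward chaining from the given facts derives: is tagged M1, is tagged P1, is in state J1, is classified as N, can capture, is tagged F, is shielded, is in category L1, is tagged Y, is in check, has attribute G1, is classified as Q1, has attribute J, is in state G, is on a home square, meets criterion T1, carries flag W1, satisfies condition X1, is in state D1, is classified as T, is in state B, has marker E1, is blocked, has attribute F1, is in category N1, meets criterion K, scores a point, carries flag H1, can castle, meets criterion V1, carries flag V.
The only rule concluding "it has attribute Q" is R11, which needs "it may move diagonally"; that is never established.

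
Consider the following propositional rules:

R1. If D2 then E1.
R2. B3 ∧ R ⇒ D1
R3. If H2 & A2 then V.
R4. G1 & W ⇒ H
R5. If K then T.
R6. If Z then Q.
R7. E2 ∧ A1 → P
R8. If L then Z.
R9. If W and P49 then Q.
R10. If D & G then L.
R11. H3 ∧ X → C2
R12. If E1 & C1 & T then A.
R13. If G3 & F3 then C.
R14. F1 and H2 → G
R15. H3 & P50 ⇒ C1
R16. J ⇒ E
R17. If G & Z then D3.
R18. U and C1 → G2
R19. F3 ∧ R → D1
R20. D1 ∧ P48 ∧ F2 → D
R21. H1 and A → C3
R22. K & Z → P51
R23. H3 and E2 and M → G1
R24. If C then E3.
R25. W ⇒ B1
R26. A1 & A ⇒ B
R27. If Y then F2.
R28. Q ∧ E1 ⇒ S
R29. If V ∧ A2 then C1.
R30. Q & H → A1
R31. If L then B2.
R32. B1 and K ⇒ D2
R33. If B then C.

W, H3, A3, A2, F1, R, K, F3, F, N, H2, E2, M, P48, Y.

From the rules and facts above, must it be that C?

V  (by R3: H2, A2)
T  (by R5: K)
G  (by R14: F1, H2)
D1  (by R19: F3, R)
G1  (by R23: H3, E2, M)
B1  (by R25: W)
F2  (by R27: Y)
C1  (by R29: V, A2)
D2  (by R32: B1, K)
E1  (by R1: D2)
H  (by R4: G1, W)
A  (by R12: E1, C1, T)
D  (by R20: D1, P48, F2)
L  (by R10: D, G)
Z  (by R8: L)
Q  (by R6: Z)
A1  (by R30: Q, H)
B  (by R26: A1, A)
C  (by R33: B)

Yes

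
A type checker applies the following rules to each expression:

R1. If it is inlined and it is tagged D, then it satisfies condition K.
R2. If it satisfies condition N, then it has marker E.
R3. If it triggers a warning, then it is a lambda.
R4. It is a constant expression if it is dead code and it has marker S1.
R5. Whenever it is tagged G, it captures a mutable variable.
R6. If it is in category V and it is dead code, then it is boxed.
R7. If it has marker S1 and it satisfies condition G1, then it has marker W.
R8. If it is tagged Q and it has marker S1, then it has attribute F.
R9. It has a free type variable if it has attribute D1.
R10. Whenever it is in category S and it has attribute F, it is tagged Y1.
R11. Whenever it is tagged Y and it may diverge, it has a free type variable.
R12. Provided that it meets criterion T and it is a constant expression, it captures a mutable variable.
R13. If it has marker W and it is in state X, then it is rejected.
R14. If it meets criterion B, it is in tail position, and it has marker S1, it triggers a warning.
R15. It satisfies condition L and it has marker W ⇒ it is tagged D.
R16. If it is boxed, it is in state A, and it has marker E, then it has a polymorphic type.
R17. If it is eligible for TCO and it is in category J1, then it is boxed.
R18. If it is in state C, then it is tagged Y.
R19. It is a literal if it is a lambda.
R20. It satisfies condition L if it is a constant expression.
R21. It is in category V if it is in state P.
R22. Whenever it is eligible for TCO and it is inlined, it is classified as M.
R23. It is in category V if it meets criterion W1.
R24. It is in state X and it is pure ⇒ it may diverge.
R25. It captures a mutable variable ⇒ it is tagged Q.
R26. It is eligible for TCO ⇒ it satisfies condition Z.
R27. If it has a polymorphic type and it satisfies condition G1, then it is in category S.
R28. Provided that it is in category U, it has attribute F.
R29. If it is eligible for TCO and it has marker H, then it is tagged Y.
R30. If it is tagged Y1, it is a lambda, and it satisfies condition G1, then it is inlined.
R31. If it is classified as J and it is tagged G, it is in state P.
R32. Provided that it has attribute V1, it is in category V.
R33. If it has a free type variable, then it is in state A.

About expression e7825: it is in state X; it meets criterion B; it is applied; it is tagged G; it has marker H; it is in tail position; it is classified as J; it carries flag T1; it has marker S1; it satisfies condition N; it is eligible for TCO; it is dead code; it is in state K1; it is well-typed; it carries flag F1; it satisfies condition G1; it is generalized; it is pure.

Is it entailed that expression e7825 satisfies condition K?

Yes

By R2 (it satisfies condition N): it has marker E.
By R4 (it is dead code, it has marker S1): it is a constant expression.
By R5 (it is tagged G): it captures a mutable variable.
By R7 (it has marker S1, it satisfies condition G1): it has marker W.
By R14 (it meets criterion B, it is in tail position, it has marker S1): it triggers a warning.
By R20 (it is a constant expression): it satisfies condition L.
By R24 (it is in state X, it is pure): it may diverge.
By R25 (it captures a mutable variable): it is tagged Q.
By R29 (it is eligible for TCO, it has marker H): it is tagged Y.
By R31 (it is classified as J, it is tagged G): it is in state P.
By R3 (it triggers a warning): it is a lambda.
By R8 (it is tagged Q, it has marker S1): it has attribute F.
By R11 (it is tagged Y, it may diverge): it has a free type variable.
By R15 (it satisfies condition L, it has marker W): it is tagged D.
By R21 (it is in state P): it is in category V.
By R33 (it has a free type variable): it is in state A.
By R6 (it is in category V, it is dead code): it is boxed.
By R16 (it is boxed, it is in state A, it has marker E): it has a polymorphic type.
By R27 (it has a polymorphic type, it satisfies condition G1): it is in category S.
By R10 (it is in category S, it has attribute F): it is tagged Y1.
By R30 (it is tagged Y1, it is a lambda, it satisfies condition G1): it is inlined.
By R1 (it is inlined, it is tagged D): it satisfies condition K.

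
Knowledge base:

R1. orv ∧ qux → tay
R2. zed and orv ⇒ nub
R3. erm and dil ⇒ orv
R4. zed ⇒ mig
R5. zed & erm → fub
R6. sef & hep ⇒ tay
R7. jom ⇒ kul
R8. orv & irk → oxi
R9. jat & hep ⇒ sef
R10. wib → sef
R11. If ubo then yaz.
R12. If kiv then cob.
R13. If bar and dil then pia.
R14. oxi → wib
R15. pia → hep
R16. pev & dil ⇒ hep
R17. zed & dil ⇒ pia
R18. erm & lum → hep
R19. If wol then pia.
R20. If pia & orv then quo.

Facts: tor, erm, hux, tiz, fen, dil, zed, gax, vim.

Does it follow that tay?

No

Forward chaining from the given facts derives: orv, mig, fub, pia, quo, nub, hep.
Rules concluding tay: R1 needs qux; R6 needs sef — none of these are established.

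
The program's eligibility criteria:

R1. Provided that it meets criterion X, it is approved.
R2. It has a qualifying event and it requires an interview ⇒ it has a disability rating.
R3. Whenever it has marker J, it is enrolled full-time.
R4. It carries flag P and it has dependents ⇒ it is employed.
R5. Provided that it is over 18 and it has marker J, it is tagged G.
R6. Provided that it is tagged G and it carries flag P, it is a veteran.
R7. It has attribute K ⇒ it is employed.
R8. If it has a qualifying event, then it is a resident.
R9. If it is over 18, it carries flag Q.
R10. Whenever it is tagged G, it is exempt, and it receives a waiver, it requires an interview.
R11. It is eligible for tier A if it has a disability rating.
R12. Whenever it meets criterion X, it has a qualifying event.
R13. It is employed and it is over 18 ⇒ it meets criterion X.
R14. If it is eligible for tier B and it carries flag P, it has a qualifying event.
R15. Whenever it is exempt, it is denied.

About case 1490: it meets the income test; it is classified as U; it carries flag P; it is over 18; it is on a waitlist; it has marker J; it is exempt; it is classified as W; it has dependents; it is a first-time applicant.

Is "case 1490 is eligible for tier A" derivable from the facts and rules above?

No

Forward chaining from the given facts derives: is enrolled full-time, is employed, is tagged G, is a veteran, carries flag Q, meets criterion X, is denied, is approved, has a qualifying event, is a resident.
The only rule concluding "it is eligible for tier A" is R11, which needs "it has a disability rating"; that is never established.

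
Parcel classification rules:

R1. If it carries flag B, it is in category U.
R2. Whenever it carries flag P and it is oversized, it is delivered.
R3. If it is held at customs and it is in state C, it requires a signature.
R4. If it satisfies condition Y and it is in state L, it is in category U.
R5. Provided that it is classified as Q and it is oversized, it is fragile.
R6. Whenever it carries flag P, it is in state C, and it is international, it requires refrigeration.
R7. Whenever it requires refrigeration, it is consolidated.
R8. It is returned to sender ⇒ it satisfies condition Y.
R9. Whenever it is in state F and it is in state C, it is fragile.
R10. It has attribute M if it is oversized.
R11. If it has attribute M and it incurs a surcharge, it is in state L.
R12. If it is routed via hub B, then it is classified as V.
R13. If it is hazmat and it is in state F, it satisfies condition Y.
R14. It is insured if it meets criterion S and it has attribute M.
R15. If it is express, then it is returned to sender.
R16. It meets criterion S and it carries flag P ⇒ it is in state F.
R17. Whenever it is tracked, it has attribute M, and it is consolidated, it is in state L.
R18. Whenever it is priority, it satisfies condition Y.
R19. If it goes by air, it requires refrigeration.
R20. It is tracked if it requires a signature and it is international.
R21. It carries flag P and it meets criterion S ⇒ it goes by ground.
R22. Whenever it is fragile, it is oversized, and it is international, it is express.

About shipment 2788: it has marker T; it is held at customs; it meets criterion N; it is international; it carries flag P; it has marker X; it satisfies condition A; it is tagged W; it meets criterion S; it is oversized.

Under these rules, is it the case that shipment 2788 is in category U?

No

Forward chaining from the given facts derives: is delivered, has attribute M, is insured, is in state F, goes by ground.
Rules concluding "it is in category U": R1 needs "it carries flag B"; R4 needs "it satisfies condition Y" — none of these are established.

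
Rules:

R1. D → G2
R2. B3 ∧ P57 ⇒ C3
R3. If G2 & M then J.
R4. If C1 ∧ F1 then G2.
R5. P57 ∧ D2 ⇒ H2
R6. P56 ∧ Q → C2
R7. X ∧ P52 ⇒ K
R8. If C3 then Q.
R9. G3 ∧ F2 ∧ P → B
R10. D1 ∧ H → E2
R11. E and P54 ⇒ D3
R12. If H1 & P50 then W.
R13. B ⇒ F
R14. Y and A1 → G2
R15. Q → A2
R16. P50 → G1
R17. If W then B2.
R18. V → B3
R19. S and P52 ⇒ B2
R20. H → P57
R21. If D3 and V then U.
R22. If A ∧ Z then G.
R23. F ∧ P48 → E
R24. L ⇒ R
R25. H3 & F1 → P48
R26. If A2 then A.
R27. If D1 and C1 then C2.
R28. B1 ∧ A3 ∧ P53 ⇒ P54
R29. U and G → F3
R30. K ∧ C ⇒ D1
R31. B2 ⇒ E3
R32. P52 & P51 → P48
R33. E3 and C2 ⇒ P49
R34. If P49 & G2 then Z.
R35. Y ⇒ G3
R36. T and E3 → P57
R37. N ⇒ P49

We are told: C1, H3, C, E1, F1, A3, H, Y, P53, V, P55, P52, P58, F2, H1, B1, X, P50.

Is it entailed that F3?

Forward chaining from the given facts derives: G2, K, W, G1, B2, B3, P57, P48, P54, D1, E3, G3, C3, Q, E2, A2, A, C2, P49, Z, G.
The only rule concluding F3 is R29, which needs U; that is never established.

No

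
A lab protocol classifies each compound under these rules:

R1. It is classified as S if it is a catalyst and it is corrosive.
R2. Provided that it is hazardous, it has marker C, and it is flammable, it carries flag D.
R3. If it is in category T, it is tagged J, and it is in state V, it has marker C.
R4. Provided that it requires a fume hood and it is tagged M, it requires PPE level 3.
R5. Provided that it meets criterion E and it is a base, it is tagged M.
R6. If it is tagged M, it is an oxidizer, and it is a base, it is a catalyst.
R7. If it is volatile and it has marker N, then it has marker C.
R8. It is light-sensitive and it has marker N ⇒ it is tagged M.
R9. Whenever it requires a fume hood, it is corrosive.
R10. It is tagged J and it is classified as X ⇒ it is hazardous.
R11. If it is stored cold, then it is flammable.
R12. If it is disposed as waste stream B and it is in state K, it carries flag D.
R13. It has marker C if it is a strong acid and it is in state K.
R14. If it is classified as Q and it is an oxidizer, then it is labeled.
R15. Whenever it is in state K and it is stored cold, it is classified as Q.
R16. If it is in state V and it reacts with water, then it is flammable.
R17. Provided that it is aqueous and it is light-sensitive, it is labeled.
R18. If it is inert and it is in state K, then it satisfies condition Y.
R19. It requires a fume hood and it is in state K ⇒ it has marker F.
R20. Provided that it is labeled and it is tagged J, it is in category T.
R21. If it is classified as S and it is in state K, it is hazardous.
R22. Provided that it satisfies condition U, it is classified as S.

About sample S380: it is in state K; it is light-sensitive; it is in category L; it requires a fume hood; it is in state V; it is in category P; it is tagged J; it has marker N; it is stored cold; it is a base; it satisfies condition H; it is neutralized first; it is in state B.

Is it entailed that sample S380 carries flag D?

No

Forward chaining from the given facts derives: is tagged M, is corrosive, is flammable, is classified as Q, has marker F, requires PPE level 3.
Rules concluding "it carries flag D": R2 needs "it is hazardous"; R12 needs "it is disposed as waste stream B" — none of these are established.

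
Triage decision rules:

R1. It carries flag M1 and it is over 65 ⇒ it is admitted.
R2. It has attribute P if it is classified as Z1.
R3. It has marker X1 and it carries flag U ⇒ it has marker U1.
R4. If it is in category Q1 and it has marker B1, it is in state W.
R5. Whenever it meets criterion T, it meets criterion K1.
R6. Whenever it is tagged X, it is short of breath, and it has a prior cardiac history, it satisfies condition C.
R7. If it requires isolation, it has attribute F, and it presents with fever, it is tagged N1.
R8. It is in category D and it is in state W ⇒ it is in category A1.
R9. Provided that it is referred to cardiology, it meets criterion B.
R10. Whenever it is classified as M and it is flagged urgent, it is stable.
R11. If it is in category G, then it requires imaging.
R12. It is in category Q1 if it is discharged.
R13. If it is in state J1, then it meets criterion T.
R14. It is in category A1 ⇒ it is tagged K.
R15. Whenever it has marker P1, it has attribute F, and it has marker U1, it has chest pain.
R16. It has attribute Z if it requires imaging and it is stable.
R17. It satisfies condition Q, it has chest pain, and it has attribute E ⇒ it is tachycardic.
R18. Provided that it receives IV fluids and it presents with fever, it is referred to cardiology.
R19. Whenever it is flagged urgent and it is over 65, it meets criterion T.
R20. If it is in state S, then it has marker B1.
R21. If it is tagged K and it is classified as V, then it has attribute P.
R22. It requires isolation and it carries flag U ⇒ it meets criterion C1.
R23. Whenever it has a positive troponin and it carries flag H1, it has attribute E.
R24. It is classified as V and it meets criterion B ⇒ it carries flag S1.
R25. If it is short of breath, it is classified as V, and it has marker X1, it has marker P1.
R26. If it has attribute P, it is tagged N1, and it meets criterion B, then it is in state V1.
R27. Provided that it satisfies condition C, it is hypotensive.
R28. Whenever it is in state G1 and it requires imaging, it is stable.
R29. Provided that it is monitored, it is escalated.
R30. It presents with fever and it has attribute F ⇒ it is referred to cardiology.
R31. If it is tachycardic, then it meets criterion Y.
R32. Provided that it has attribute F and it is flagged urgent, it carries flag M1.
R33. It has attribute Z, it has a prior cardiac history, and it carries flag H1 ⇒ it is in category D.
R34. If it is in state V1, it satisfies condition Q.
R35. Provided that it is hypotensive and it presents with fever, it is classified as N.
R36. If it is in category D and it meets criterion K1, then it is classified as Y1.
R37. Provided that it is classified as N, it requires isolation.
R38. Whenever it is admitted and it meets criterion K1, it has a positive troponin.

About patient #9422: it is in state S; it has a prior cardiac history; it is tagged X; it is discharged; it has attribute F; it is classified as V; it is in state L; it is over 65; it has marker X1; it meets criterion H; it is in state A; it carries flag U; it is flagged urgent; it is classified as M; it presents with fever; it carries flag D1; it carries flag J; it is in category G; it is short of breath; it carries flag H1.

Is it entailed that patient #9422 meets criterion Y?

By R3 (it has marker X1, it carries flag U): it has marker U1.
By R6 (it is tagged X, it is short of breath, it has a prior cardiac history): it satisfies condition C.
By R10 (it is classified as M, it is flagged urgent): it is stable.
By R11 (it is in category G): it requires imaging.
By R12 (it is discharged): it is in category Q1.
By R16 (it requires imaging, it is stable): it has attribute Z.
By R19 (it is flagged urgent, it is over 65): it meets criterion T.
By R20 (it is in state S): it has marker B1.
By R25 (it is short of breath, it is classified as V, it has marker X1): it has marker P1.
By R27 (it satisfies condition C): it is hypotensive.
By R30 (it presents with fever, it has attribute F): it is referred to cardiology.
By R32 (it has attribute F, it is flagged urgent): it carries flag M1.
By R33 (it has attribute Z, it has a prior cardiac history, it carries flag H1): it is in category D.
By R35 (it is hypotensive, it presents with fever): it is classified as N.
By R37 (it is classified as N): it requires isolation.
By R1 (it carries flag M1, it is over 65): it is admitted.
By R4 (it is in category Q1, it has marker B1): it is in state W.
By R5 (it meets criterion T): it meets criterion K1.
By R7 (it requires isolation, it has attribute F, it presents with fever): it is tagged N1.
By R8 (it is in category D, it is in state W): it is in category A1.
By R9 (it is referred to cardiology): it meets criterion B.
By R14 (it is in category A1): it is tagged K.
By R15 (it has marker P1, it has attribute F, it has marker U1): it has chest pain.
By R21 (it is tagged K, it is classified as V): it has attribute P.
By R26 (it has attribute P, it is tagged N1, it meets criterion B): it is in state V1.
By R34 (it is in state V1): it satisfies condition Q.
By R38 (it is admitted, it meets criterion K1): it has a positive troponin.
By R23 (it has a positive troponin, it carries flag H1): it has attribute E.
By R17 (it satisfies condition Q, it has chest pain, it has attribute E): it is tachycardic.
By R31 (it is tachycardic): it meets criterion Y.

Yes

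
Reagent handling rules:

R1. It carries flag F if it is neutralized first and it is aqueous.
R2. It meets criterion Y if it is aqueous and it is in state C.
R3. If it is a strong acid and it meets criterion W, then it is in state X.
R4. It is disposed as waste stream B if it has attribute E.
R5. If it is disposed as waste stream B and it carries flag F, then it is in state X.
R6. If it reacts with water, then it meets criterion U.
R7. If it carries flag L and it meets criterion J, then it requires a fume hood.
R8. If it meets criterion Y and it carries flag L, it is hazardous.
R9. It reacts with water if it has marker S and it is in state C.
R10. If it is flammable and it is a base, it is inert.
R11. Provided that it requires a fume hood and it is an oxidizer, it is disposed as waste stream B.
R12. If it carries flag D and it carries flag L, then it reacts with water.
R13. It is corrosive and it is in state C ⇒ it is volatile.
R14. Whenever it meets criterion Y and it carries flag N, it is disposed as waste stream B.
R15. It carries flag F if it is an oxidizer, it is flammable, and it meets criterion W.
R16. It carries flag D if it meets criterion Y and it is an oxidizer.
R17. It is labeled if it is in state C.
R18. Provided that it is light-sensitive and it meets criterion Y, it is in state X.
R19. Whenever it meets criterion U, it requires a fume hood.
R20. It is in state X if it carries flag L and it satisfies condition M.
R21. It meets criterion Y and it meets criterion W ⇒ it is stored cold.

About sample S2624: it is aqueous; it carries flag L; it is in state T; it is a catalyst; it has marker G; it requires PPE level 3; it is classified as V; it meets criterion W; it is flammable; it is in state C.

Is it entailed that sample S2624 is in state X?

No

Forward chaining from the given facts derives: meets criterion Y, is hazardous, is labeled, is stored cold.
Rules concluding "it is in state X": R3 needs "it is a strong acid"; R5 needs "it is disposed as waste stream B"; R18 needs "it is light-sensitive"; R20 needs "it satisfies condition M" — none of these are established.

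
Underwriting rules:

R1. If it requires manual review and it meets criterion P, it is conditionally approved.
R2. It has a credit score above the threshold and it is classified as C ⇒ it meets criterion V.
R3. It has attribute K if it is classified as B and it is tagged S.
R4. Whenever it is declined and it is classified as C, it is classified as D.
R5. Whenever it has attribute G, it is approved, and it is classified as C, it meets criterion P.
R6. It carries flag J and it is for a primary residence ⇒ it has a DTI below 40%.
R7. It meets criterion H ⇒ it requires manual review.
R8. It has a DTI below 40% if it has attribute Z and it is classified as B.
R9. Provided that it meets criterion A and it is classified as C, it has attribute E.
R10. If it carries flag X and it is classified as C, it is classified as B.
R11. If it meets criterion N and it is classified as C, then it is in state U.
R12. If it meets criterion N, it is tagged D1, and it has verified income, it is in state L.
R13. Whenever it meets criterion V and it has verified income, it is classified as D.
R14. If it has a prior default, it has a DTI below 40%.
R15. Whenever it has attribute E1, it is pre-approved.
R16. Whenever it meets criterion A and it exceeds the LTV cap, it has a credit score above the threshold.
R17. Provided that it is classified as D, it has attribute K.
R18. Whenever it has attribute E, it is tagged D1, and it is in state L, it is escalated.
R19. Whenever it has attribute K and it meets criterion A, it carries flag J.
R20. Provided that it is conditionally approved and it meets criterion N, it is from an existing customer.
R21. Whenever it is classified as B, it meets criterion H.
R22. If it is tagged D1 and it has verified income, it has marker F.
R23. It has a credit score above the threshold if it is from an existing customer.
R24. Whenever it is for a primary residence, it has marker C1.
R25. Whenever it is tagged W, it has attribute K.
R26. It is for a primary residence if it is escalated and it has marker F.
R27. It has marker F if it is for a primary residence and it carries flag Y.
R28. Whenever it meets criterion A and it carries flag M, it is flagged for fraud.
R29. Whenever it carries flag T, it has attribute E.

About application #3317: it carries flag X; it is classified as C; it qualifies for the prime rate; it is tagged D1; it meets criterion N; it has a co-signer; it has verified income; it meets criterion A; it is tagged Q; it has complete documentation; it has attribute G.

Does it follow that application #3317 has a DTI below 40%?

No

Forward chaining from the given facts derives: has attribute E, is classified as B, is in state U, is in state L, is escalated, meets criterion H, has marker F, is for a primary residence, requires manual review, has marker C1.
Rules concluding "it has a DTI below 40%": R6 needs "it carries flag J"; R8 needs "it has attribute Z"; R14 needs "it has a prior default" — none of these are established.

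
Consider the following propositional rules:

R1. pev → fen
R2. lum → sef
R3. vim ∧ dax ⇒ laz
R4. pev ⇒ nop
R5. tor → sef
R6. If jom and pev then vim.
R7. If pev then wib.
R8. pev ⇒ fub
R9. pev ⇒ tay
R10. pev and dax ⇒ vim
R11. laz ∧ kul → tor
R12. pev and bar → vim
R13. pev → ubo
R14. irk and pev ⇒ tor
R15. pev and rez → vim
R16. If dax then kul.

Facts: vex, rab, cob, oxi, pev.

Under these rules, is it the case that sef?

Forward chaining from the given facts derives: fen, nop, wib, fub, tay, ubo.
Rules concluding sef: R2 needs lum; R5 needs tor — none of these are established.

No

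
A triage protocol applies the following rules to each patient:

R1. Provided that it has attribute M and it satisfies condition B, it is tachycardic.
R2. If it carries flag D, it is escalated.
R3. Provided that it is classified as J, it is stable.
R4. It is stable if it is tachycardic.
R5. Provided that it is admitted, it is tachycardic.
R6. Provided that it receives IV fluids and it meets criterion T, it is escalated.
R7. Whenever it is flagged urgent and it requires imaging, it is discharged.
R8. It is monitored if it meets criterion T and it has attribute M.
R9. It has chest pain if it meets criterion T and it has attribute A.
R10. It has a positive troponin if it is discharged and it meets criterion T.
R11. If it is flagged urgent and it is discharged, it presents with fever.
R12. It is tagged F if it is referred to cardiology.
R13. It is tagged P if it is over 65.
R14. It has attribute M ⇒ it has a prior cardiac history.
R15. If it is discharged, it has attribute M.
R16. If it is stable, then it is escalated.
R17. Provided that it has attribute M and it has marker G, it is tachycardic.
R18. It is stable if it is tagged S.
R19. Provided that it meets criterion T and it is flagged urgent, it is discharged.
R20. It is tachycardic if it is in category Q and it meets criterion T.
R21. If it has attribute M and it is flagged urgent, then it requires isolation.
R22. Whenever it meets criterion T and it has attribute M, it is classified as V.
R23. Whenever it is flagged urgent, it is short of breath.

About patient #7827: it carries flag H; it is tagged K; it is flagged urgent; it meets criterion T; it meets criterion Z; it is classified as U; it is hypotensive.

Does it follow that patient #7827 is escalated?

No

Forward chaining from the given facts derives: is discharged, is short of breath, has a positive troponin, presents with fever, has attribute M, requires isolation, is classified as V, is monitored, has a prior cardiac history.
Rules concluding "it is escalated": R2 needs "it carries flag D"; R6 needs "it receives IV fluids"; R16 needs "it is stable" — none of these are established.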